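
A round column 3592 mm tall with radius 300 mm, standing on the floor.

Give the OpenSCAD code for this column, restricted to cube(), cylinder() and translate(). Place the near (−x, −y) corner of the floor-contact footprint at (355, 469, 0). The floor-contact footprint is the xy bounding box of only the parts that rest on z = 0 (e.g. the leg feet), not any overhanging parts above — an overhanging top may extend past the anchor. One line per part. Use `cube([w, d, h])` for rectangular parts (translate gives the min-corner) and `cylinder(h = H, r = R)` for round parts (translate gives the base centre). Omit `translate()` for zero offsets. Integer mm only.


translate([655, 769, 0]) cylinder(h = 3592, r = 300);


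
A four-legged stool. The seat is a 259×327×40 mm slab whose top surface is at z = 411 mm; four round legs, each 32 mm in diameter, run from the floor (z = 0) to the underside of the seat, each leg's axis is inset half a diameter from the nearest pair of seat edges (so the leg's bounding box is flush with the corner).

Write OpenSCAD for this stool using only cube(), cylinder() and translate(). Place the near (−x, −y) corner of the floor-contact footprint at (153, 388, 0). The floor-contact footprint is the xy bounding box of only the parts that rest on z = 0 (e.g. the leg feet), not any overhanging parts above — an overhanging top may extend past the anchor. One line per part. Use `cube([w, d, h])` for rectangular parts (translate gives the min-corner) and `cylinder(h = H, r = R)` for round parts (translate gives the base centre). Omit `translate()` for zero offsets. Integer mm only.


translate([153, 388, 371]) cube([259, 327, 40]);
translate([169, 404, 0]) cylinder(h = 371, r = 16);
translate([396, 404, 0]) cylinder(h = 371, r = 16);
translate([169, 699, 0]) cylinder(h = 371, r = 16);
translate([396, 699, 0]) cylinder(h = 371, r = 16);


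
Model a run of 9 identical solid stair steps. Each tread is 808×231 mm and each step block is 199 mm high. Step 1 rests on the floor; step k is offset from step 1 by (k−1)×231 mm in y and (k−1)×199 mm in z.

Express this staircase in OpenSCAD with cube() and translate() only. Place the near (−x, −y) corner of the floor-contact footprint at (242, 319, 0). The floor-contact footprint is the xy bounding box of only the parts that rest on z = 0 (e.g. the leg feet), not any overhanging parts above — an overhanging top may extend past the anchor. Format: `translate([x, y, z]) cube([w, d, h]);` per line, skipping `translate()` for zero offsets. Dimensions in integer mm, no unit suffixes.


translate([242, 319, 0]) cube([808, 231, 199]);
translate([242, 550, 199]) cube([808, 231, 199]);
translate([242, 781, 398]) cube([808, 231, 199]);
translate([242, 1012, 597]) cube([808, 231, 199]);
translate([242, 1243, 796]) cube([808, 231, 199]);
translate([242, 1474, 995]) cube([808, 231, 199]);
translate([242, 1705, 1194]) cube([808, 231, 199]);
translate([242, 1936, 1393]) cube([808, 231, 199]);
translate([242, 2167, 1592]) cube([808, 231, 199]);


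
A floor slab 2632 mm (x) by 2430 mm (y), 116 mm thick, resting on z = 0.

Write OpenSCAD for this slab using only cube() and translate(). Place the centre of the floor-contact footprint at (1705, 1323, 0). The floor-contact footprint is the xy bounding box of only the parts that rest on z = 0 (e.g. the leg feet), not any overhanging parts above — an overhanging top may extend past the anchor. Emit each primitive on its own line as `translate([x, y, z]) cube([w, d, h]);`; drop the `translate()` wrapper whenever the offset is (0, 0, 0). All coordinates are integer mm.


translate([389, 108, 0]) cube([2632, 2430, 116]);


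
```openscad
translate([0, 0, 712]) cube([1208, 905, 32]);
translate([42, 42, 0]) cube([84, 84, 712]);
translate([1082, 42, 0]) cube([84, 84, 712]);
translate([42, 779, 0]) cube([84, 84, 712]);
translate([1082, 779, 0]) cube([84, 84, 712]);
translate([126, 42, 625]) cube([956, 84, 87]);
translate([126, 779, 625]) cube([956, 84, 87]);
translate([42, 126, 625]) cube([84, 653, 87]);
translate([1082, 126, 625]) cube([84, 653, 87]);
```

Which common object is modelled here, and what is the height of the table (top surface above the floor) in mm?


A table. The table height is 744 mm.

A 1208×905×32 slab sits at z = 712 on four 84 mm square posts — a table. The top surface is at 712 + 32 = 744 mm.


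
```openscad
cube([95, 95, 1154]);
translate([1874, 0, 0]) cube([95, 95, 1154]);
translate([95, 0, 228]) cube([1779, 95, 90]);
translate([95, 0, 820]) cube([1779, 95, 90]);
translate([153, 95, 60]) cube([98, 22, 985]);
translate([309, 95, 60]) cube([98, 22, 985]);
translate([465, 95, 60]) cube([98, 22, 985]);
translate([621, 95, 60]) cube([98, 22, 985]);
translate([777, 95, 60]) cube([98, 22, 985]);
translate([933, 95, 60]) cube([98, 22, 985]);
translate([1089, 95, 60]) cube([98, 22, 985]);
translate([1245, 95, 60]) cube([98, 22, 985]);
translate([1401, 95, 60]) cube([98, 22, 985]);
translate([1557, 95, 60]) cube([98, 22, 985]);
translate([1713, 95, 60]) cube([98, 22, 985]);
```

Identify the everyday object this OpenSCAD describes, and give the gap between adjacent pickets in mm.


A fence section. The picket gap is 58 mm.

Two posts, two rails, 11 pickets — a fence section. Span 1779 mm holds 11 pickets of 98 mm with 12 equal gaps: ⌊(1779 − 11·98) / 12⌋ = 58 mm.


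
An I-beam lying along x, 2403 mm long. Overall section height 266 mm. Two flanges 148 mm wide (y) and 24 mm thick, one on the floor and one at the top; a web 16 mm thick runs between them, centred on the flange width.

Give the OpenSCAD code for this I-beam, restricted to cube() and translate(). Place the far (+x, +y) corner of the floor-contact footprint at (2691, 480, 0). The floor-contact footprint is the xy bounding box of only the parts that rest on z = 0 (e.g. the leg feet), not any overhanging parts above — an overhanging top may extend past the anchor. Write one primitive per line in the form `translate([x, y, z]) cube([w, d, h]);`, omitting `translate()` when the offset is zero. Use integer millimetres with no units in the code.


translate([288, 332, 0]) cube([2403, 148, 24]);
translate([288, 398, 24]) cube([2403, 16, 218]);
translate([288, 332, 242]) cube([2403, 148, 24]);


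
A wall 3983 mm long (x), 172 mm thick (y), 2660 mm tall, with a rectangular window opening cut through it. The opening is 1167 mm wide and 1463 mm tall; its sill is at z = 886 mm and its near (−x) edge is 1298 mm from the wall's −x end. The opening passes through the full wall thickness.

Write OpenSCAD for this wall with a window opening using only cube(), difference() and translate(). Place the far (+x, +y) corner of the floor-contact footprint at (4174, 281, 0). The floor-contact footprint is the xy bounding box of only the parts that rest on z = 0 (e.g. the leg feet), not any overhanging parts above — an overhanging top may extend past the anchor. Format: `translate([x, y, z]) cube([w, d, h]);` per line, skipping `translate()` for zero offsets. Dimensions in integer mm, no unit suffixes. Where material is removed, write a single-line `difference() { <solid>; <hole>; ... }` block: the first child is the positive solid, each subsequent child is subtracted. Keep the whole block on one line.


difference() { translate([191, 109, 0]) cube([3983, 172, 2660]); translate([1489, 109, 886]) cube([1167, 172, 1463]); }


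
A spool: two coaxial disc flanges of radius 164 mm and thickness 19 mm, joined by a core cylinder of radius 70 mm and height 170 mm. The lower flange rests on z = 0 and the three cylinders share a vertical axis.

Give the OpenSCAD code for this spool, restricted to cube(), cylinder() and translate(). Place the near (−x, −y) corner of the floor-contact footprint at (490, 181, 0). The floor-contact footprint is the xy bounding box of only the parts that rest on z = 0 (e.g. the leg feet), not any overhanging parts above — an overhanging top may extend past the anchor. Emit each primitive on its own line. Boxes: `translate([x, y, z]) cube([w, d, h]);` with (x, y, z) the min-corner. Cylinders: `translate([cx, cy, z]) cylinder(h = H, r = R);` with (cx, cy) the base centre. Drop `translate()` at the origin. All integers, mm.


translate([654, 345, 0]) cylinder(h = 19, r = 164);
translate([654, 345, 19]) cylinder(h = 170, r = 70);
translate([654, 345, 189]) cylinder(h = 19, r = 164);


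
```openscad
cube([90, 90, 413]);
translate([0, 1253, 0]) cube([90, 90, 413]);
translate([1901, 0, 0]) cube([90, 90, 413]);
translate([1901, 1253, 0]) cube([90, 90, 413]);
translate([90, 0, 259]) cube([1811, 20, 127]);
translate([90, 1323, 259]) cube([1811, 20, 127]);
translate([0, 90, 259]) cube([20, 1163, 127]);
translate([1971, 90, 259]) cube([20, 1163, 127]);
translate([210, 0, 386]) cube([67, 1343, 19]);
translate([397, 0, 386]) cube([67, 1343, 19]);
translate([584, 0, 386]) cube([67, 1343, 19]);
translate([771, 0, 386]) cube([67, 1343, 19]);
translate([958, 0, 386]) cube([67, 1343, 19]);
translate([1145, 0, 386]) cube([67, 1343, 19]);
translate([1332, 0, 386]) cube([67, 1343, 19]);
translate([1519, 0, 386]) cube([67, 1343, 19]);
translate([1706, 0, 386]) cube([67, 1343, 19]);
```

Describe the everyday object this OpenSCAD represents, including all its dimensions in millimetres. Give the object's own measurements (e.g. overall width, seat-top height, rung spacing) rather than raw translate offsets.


A bed frame 1991 mm long (x) by 1343 mm wide (y). Four 90×90 mm corner posts, 413 mm tall, at the corners of the footprint. Four rails of 20 mm thickness and 127 mm height run between adjacent posts with their undersides at z = 259 mm, their outer faces flush with the outside of the frame (the two x-running rails run between the posts' inner faces; the two y-running rails run between the posts' inner faces). 9 slats, each 67 mm wide (x) and 19 mm thick, lie across the top of the two x-running rails, running the full 1343 mm width of the frame in y; along x they sit between the end posts with a 120 mm gap after the −x posts and between neighbouring slats, leaving 128 mm before the +x posts.


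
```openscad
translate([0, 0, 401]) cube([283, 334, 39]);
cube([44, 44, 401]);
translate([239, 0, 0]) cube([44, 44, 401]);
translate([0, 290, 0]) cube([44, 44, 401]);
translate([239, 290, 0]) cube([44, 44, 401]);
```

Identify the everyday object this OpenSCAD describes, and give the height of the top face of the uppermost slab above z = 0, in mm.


A stool. The seat height is 440 mm.

A 283×334×39 slab at z = 401 on four corner posts — a stool. The seat top is 401 + 39 = 440 mm.


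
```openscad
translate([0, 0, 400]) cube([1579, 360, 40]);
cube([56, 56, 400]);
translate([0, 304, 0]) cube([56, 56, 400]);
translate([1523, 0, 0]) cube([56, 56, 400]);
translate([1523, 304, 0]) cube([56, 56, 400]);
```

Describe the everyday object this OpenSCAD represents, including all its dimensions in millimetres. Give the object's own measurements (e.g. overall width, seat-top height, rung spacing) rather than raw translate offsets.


A bench: a 1579×360 mm seat slab, 40 mm thick, top at z = 440 mm, on four 56×56 mm square legs flush with the seat corners and standing on z = 0.


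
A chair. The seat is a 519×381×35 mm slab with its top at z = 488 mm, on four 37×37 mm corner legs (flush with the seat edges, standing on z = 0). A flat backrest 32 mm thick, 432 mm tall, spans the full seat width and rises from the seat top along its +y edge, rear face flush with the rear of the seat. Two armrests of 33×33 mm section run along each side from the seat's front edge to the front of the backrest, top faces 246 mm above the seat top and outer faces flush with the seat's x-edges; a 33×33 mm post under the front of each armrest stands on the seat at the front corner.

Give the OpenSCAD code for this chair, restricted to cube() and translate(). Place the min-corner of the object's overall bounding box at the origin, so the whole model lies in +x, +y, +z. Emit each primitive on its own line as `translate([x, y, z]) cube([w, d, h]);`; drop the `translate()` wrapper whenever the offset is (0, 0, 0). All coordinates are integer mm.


translate([0, 0, 453]) cube([519, 381, 35]);
cube([37, 37, 453]);
translate([482, 0, 0]) cube([37, 37, 453]);
translate([0, 344, 0]) cube([37, 37, 453]);
translate([482, 344, 0]) cube([37, 37, 453]);
translate([0, 349, 488]) cube([519, 32, 432]);
translate([0, 0, 701]) cube([33, 349, 33]);
translate([486, 0, 701]) cube([33, 349, 33]);
translate([0, 0, 488]) cube([33, 33, 213]);
translate([486, 0, 488]) cube([33, 33, 213]);


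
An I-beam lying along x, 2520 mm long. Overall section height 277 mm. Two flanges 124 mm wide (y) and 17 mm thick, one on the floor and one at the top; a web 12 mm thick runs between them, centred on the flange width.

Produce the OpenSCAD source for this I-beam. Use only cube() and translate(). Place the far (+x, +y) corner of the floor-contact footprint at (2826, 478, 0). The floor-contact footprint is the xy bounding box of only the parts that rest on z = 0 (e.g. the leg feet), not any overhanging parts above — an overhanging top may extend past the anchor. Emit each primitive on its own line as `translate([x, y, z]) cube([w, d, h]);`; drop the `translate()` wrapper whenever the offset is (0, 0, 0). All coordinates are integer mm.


translate([306, 354, 0]) cube([2520, 124, 17]);
translate([306, 410, 17]) cube([2520, 12, 243]);
translate([306, 354, 260]) cube([2520, 124, 17]);


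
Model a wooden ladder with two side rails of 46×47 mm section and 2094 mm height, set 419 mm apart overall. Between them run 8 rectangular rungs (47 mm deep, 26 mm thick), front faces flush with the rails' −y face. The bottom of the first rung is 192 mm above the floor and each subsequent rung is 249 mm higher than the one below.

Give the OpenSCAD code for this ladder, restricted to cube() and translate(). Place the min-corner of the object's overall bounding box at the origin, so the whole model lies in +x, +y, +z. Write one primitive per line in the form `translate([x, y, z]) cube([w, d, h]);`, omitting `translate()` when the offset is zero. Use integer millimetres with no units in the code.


// rung span = 419 - 2*46 = 327
// rung[k] z = 192 + k*249
cube([46, 47, 2094]);
translate([373, 0, 0]) cube([46, 47, 2094]);
translate([46, 0, 192]) cube([327, 47, 26]);
translate([46, 0, 441]) cube([327, 47, 26]);
translate([46, 0, 690]) cube([327, 47, 26]);
translate([46, 0, 939]) cube([327, 47, 26]);
translate([46, 0, 1188]) cube([327, 47, 26]);
translate([46, 0, 1437]) cube([327, 47, 26]);
translate([46, 0, 1686]) cube([327, 47, 26]);
translate([46, 0, 1935]) cube([327, 47, 26]);


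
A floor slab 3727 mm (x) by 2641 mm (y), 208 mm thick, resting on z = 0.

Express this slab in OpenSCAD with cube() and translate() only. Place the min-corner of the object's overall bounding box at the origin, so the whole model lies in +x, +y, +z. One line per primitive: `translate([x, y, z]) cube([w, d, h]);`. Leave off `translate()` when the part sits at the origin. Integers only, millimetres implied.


cube([3727, 2641, 208]);


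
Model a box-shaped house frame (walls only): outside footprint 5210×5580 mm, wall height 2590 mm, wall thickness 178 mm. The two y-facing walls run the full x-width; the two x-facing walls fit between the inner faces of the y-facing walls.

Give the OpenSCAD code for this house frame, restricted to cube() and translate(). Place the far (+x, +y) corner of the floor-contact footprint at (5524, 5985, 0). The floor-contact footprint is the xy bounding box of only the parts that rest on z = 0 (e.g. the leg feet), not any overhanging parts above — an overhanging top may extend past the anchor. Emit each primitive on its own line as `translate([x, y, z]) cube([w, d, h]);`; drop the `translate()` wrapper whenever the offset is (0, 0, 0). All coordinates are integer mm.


translate([314, 405, 0]) cube([5210, 178, 2590]);
translate([314, 5807, 0]) cube([5210, 178, 2590]);
translate([314, 583, 0]) cube([178, 5224, 2590]);
translate([5346, 583, 0]) cube([178, 5224, 2590]);


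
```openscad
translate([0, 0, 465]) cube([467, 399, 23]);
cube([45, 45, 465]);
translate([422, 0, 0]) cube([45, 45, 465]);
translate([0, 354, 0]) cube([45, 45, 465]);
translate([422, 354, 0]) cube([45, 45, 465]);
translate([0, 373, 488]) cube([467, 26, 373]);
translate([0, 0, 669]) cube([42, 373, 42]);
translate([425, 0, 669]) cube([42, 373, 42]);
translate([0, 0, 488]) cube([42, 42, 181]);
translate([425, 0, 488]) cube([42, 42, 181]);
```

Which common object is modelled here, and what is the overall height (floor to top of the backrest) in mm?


A chair. The overall height is 861 mm.

A slab on four corner posts with a tall panel at the back — a chair. The seat slab sits at z = 465 with thickness 23, and the 373 mm backrest starts at the seat top, so the overall height is 465 + 23 + 373 = 861 mm.


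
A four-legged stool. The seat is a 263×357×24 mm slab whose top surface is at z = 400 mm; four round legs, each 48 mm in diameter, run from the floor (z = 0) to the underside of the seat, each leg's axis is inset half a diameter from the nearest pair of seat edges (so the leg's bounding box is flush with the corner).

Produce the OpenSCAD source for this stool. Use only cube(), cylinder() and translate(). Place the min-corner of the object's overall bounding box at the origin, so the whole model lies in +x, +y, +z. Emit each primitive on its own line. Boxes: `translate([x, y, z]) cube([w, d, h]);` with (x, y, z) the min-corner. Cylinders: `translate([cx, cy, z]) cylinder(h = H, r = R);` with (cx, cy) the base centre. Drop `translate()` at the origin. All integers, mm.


translate([0, 0, 376]) cube([263, 357, 24]);
translate([24, 24, 0]) cylinder(h = 376, r = 24);
translate([239, 24, 0]) cylinder(h = 376, r = 24);
translate([24, 333, 0]) cylinder(h = 376, r = 24);
translate([239, 333, 0]) cylinder(h = 376, r = 24);


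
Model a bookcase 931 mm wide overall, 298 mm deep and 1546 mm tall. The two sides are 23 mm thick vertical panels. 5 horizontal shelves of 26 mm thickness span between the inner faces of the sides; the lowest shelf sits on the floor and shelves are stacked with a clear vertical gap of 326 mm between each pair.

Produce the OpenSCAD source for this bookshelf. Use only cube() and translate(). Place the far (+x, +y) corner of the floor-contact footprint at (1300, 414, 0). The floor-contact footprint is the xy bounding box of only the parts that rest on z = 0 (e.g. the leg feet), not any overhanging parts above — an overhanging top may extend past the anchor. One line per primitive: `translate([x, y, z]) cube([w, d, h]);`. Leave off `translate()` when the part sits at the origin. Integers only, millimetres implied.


translate([369, 116, 0]) cube([23, 298, 1546]);
translate([1277, 116, 0]) cube([23, 298, 1546]);
translate([392, 116, 0]) cube([885, 298, 26]);
translate([392, 116, 352]) cube([885, 298, 26]);
translate([392, 116, 704]) cube([885, 298, 26]);
translate([392, 116, 1056]) cube([885, 298, 26]);
translate([392, 116, 1408]) cube([885, 298, 26]);


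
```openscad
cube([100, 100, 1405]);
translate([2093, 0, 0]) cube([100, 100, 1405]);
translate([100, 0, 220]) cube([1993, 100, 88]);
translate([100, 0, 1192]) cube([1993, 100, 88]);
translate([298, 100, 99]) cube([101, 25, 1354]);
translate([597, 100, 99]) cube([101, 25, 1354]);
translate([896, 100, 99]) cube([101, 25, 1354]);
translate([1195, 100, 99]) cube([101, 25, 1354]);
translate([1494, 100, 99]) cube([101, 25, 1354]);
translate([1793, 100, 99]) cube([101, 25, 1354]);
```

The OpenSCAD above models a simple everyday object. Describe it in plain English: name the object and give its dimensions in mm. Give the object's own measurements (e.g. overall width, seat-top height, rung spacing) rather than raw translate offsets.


A fence section. Two 100×100 mm posts, 1405 mm tall, stand on the floor with a clear span of 1993 mm between their inner faces. Two horizontal rails of 100×88 mm section span the gap between the posts with their undersides at z = 220 mm and z = 1192 mm, flush with the posts' −y face. 6 pickets, each 101 mm wide, 25 mm thick and 1354 mm tall, are fixed to the +y face of the rails with their bottoms at z = 99 mm, spaced across the span with a 198 mm gap after the −x post and between neighbouring pickets, with 199 mm left before the +x post.


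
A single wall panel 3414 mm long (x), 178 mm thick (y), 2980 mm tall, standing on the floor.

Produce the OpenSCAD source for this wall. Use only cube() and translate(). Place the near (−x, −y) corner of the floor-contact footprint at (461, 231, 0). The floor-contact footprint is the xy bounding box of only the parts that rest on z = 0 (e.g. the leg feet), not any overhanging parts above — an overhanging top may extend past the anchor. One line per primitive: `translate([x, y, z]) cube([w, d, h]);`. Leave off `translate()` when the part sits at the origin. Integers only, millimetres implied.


translate([461, 231, 0]) cube([3414, 178, 2980]);


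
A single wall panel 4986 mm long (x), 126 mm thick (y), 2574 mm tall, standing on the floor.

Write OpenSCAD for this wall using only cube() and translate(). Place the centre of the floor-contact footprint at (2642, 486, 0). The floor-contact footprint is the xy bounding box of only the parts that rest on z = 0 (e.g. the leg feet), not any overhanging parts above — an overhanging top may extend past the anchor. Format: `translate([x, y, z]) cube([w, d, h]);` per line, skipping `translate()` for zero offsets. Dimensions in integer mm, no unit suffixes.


translate([149, 423, 0]) cube([4986, 126, 2574]);


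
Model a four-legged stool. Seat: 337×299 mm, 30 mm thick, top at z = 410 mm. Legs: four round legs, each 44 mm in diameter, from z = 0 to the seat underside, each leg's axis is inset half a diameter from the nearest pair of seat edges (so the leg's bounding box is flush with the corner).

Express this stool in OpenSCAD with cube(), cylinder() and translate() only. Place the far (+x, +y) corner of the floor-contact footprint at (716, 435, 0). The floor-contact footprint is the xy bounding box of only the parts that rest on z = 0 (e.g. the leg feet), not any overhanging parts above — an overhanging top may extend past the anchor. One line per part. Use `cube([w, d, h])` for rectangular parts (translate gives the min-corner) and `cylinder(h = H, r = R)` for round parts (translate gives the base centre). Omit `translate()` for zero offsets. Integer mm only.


translate([379, 136, 380]) cube([337, 299, 30]);
translate([401, 158, 0]) cylinder(h = 380, r = 22);
translate([694, 158, 0]) cylinder(h = 380, r = 22);
translate([401, 413, 0]) cylinder(h = 380, r = 22);
translate([694, 413, 0]) cylinder(h = 380, r = 22);


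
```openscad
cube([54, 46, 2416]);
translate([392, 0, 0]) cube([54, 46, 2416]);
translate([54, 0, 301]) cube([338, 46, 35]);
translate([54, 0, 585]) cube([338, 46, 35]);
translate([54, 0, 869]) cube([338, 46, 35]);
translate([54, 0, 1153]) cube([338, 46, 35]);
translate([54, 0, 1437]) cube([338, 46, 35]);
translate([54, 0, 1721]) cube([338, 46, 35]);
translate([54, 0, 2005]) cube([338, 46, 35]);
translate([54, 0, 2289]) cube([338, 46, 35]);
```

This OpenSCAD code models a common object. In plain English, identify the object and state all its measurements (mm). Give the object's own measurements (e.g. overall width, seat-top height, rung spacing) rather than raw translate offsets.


A straight ladder. Two 54×46 mm vertical rails, 2416 mm tall, stand 446 mm apart (outside-to-outside) with their front faces coplanar on the −y side. 8 rungs, each 46 mm deep and 35 mm tall, span between the inner faces of the rails, front faces flush with the rails. The lowest rung's underside is at z = 301 mm and rungs are spaced 284 mm apart (underside to underside).


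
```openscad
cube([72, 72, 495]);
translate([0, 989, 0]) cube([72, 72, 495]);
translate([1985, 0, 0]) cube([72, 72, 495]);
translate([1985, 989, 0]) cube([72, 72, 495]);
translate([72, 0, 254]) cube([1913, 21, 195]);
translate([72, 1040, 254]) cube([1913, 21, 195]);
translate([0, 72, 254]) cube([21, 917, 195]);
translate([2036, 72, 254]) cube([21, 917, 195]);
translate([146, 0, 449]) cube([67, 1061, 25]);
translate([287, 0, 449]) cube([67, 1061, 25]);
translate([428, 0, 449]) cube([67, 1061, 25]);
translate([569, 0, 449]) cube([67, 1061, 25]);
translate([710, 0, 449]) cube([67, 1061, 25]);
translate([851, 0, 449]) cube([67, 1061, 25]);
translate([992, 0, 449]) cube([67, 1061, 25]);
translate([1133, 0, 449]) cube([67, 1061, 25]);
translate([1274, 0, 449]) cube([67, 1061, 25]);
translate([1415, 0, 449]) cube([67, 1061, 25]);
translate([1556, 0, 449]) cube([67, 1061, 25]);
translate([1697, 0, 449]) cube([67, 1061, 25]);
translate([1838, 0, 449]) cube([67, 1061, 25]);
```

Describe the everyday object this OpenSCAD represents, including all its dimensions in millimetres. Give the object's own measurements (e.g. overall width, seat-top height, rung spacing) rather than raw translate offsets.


A bed frame 2057 mm long (x) by 1061 mm wide (y). Four 72×72 mm corner posts, 495 mm tall, at the corners of the footprint. Four rails of 21 mm thickness and 195 mm height run between adjacent posts with their undersides at z = 254 mm, their outer faces flush with the outside of the frame (the two x-running rails run between the posts' inner faces; the two y-running rails run between the posts' inner faces). 13 slats, each 67 mm wide (x) and 25 mm thick, lie across the top of the two x-running rails, running the full 1061 mm width of the frame in y; along x they sit between the end posts with a 74 mm gap after the −x posts and between neighbouring slats, leaving 80 mm before the +x posts.


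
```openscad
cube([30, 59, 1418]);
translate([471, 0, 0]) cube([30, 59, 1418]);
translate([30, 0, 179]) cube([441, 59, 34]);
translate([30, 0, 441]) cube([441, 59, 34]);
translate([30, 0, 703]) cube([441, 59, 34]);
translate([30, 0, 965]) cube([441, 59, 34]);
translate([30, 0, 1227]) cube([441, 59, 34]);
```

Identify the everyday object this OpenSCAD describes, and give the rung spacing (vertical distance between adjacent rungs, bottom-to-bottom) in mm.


A ladder. The rung spacing is 262 mm.

Two tall 30×59 posts with 5 short bars between them — a ladder. Adjacent rungs sit at z = 179 and z = 441, so the spacing is 441 − 179 = 262 mm.


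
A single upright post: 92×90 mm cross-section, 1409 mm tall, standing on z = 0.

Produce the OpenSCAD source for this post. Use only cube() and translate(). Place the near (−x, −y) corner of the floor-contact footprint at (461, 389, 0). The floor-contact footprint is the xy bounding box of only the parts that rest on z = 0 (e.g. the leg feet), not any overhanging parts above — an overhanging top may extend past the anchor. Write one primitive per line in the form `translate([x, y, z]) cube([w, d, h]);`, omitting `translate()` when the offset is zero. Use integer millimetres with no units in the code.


translate([461, 389, 0]) cube([92, 90, 1409]);


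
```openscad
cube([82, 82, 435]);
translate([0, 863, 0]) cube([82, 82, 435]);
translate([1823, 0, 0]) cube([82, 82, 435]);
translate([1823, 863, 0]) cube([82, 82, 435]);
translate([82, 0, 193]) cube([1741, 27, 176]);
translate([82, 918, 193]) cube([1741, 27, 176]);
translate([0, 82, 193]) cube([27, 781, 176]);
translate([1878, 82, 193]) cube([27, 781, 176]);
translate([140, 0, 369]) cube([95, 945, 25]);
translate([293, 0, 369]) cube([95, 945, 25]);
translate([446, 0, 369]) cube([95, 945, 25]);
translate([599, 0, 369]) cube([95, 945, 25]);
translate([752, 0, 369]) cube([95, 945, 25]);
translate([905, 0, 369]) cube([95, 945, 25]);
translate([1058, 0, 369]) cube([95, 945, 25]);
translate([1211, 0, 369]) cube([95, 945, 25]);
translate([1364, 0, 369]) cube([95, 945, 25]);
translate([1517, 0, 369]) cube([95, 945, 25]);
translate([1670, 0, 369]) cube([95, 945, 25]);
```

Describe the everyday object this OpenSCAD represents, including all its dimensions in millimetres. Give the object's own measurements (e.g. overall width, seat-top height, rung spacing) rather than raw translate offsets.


A bed frame 1905 mm long (x) by 945 mm wide (y). Four 82×82 mm corner posts, 435 mm tall, at the corners of the footprint. Four rails of 27 mm thickness and 176 mm height run between adjacent posts with their undersides at z = 193 mm, their outer faces flush with the outside of the frame (the two x-running rails run between the posts' inner faces; the two y-running rails run between the posts' inner faces). 11 slats, each 95 mm wide (x) and 25 mm thick, lie across the top of the two x-running rails, running the full 945 mm width of the frame in y; along x they sit between the end posts with a 58 mm gap after the −x posts and between neighbouring slats and before the +x posts.


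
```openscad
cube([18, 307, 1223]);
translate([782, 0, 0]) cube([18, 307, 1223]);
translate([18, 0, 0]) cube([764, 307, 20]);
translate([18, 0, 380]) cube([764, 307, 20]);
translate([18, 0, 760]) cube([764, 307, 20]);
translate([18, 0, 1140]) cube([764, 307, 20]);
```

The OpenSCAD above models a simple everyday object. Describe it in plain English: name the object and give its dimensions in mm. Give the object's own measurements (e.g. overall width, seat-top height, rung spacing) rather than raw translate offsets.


An open bookshelf. Two side panels, each 18 mm thick, 307 mm deep and 1223 mm tall, stand 800 mm apart (outside-to-outside). Between them sit 4 shelves, each 20 mm thick and 307 mm deep, spanning the full gap between the sides. The bottom shelf rests on the floor (its underside at z = 0) and the clear gap between one shelf's top and the next shelf's underside is 360 mm.


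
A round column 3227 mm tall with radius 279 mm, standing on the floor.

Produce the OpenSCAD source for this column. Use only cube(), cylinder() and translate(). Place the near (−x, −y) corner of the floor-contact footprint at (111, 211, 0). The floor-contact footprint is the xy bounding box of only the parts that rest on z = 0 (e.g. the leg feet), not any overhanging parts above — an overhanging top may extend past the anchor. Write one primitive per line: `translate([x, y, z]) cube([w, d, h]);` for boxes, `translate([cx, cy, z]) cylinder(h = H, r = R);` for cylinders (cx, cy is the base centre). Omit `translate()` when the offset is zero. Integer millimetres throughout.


translate([390, 490, 0]) cylinder(h = 3227, r = 279);


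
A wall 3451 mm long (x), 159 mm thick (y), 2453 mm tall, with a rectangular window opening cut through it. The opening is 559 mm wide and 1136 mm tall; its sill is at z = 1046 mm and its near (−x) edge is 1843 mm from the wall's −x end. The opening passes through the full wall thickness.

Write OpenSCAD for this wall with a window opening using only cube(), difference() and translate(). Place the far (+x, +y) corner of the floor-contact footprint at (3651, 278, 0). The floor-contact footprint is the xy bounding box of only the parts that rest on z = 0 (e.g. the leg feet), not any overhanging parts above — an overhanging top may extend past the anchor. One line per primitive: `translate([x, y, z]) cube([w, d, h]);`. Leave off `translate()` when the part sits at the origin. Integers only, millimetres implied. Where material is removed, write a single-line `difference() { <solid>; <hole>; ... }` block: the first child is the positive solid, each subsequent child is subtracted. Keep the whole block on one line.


difference() { translate([200, 119, 0]) cube([3451, 159, 2453]); translate([2043, 119, 1046]) cube([559, 159, 1136]); }


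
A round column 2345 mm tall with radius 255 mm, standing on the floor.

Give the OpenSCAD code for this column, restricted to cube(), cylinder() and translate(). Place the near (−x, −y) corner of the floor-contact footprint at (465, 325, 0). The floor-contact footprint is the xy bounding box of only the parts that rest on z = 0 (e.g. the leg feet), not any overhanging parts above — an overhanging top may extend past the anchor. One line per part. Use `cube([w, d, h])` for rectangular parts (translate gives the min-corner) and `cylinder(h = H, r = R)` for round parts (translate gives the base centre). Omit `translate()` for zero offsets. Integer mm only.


translate([720, 580, 0]) cylinder(h = 2345, r = 255);


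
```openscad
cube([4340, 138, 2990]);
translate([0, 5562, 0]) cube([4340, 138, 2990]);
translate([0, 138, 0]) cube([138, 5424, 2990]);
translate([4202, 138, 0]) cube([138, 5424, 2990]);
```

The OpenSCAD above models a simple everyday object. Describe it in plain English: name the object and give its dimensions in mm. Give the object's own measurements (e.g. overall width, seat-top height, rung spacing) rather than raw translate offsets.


The wall frame of a small rectangular building: four walls, each 2990 mm tall and 138 mm thick, enclosing a footprint 4340 mm (x) by 5700 mm (y) outside-to-outside, with no floor or roof. The front and back walls (the −y and +y sides) span the full width; the two side walls fit between them.


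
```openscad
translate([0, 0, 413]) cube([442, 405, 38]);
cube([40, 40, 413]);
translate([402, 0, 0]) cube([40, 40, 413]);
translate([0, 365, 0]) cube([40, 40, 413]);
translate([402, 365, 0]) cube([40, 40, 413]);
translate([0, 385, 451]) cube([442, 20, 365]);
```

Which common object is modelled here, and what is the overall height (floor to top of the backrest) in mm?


A chair. The overall height is 816 mm.

A slab on four corner posts with a tall panel at the back — a chair. The seat slab sits at z = 413 with thickness 38, and the 365 mm backrest starts at the seat top, so the overall height is 413 + 38 + 365 = 816 mm.


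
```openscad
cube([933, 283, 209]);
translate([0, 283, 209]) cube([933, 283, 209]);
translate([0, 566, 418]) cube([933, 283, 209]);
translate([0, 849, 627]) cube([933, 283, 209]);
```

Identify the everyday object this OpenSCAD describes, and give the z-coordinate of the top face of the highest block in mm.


A staircase. The total rise is 836 mm.

4 identical blocks, each offset up and back from the previous — a staircase. Each step is 209 mm tall and there are 4 of them, so the total rise is 4 × 209 = 836 mm.


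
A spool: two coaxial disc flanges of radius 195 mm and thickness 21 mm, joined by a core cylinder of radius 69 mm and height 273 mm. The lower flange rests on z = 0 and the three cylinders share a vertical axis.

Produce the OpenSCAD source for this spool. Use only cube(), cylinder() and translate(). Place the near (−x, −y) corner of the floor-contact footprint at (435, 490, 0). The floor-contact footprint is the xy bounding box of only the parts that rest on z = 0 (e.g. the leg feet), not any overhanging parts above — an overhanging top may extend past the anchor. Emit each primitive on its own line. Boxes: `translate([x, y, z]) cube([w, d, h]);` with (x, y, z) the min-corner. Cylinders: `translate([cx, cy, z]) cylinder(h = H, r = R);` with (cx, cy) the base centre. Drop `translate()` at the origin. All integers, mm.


translate([630, 685, 0]) cylinder(h = 21, r = 195);
translate([630, 685, 21]) cylinder(h = 273, r = 69);
translate([630, 685, 294]) cylinder(h = 21, r = 195);


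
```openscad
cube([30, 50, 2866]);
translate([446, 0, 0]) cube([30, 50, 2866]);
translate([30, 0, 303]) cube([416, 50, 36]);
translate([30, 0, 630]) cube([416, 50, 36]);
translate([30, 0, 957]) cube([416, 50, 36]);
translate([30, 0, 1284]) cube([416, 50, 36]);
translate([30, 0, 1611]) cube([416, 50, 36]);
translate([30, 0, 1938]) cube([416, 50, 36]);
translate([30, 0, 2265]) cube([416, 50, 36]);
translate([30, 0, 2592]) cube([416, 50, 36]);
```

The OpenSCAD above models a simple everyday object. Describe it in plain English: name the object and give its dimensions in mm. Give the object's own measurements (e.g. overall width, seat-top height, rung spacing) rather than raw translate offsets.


A straight ladder. Two 30×50 mm vertical rails, 2866 mm tall, stand 476 mm apart (outside-to-outside) with their front faces coplanar on the −y side. 8 rungs, each 50 mm deep and 36 mm tall, span between the inner faces of the rails, front faces flush with the rails. The lowest rung's underside is at z = 303 mm and rungs are spaced 327 mm apart (underside to underside).


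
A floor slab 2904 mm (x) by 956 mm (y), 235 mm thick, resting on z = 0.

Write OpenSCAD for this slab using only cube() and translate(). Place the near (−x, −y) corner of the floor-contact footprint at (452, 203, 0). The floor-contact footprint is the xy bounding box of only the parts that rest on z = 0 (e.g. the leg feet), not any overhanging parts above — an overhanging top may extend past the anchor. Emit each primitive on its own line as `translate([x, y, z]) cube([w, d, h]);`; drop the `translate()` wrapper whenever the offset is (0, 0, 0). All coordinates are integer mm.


translate([452, 203, 0]) cube([2904, 956, 235]);


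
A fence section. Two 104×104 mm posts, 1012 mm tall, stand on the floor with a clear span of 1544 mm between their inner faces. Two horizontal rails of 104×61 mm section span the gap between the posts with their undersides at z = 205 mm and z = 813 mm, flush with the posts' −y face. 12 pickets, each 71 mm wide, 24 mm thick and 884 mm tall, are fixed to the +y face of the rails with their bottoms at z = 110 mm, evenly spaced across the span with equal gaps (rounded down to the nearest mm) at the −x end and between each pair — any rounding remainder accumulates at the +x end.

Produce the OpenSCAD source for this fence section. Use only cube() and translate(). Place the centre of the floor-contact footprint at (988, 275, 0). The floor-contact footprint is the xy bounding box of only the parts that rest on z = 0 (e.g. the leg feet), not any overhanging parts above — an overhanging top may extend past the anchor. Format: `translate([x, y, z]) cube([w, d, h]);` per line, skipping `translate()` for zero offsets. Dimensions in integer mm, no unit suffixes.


translate([112, 223, 0]) cube([104, 104, 1012]);
translate([1760, 223, 0]) cube([104, 104, 1012]);
translate([216, 223, 205]) cube([1544, 104, 61]);
translate([216, 223, 813]) cube([1544, 104, 61]);
translate([269, 327, 110]) cube([71, 24, 884]);
translate([393, 327, 110]) cube([71, 24, 884]);
translate([517, 327, 110]) cube([71, 24, 884]);
translate([641, 327, 110]) cube([71, 24, 884]);
translate([765, 327, 110]) cube([71, 24, 884]);
translate([889, 327, 110]) cube([71, 24, 884]);
translate([1013, 327, 110]) cube([71, 24, 884]);
translate([1137, 327, 110]) cube([71, 24, 884]);
translate([1261, 327, 110]) cube([71, 24, 884]);
translate([1385, 327, 110]) cube([71, 24, 884]);
translate([1509, 327, 110]) cube([71, 24, 884]);
translate([1633, 327, 110]) cube([71, 24, 884]);


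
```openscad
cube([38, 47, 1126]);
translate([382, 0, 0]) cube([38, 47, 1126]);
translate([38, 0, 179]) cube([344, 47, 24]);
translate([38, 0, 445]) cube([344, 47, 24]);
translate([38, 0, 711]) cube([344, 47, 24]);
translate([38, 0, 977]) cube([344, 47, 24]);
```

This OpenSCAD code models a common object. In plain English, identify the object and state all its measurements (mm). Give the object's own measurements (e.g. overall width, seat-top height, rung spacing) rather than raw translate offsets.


A straight ladder. Two 38×47 mm vertical rails, 1126 mm tall, stand 420 mm apart (outside-to-outside) with their front faces coplanar on the −y side. 4 rungs, each 47 mm deep and 24 mm tall, span between the inner faces of the rails, front faces flush with the rails. The lowest rung's underside is at z = 179 mm and rungs are spaced 266 mm apart (underside to underside).


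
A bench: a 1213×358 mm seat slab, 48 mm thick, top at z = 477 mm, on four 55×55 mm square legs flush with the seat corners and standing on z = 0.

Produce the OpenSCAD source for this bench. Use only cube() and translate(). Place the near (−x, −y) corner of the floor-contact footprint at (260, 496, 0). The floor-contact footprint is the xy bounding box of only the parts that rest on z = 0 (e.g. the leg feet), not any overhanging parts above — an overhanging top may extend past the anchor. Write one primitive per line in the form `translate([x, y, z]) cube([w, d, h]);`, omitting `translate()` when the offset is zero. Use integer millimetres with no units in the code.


translate([260, 496, 429]) cube([1213, 358, 48]);
translate([260, 496, 0]) cube([55, 55, 429]);
translate([260, 799, 0]) cube([55, 55, 429]);
translate([1418, 496, 0]) cube([55, 55, 429]);
translate([1418, 799, 0]) cube([55, 55, 429]);
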